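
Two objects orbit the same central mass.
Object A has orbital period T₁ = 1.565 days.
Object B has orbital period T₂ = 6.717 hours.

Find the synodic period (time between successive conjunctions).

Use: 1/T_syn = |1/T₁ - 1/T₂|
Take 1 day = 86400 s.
T₁ = 1.565 days = 135216 s
T₂ = 6.717 hours = 24181.2 s
1/T₁ = 7.39557 × 10^-6 s⁻¹
1/T₂ = 4.13544 × 10^-5 s⁻¹
|1/T₁ − 1/T₂| = 3.39589 × 10^-5 s⁻¹
T_syn = 1 / |1/T₁ − 1/T₂| = 29447.4 s ≈ 8.18 hours

Final answer: T_syn = 8.18 hours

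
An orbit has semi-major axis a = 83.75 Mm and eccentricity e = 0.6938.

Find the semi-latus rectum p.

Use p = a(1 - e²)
a = 83.75 Mm = 8.375 × 10^7 m
e = 0.6938,  e² = 0.481358,  1 − e² = 0.518642
p = a(1 − e²) = 8.375 × 10^7 m × 0.518642 = 4.34362 × 10^7 m ≈ 43.44 Mm

Final answer: p = 43.44 Mm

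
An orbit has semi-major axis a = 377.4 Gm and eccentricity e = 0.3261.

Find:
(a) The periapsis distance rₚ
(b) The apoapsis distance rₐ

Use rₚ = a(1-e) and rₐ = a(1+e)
a = 377.4 Gm = 3.774 × 10^11 m
e = 0.3261:  1 − e = 0.6739,  1 + e = 1.3261
(a) rₚ = a(1 − e) = 3.774 × 10^11 m × 0.6739 = 2.5433 × 10^11 m ≈ 254.3 Gm
(b) rₐ = a(1 + e) = 3.774 × 10^11 m × 1.3261 = 5.0047 × 10^11 m ≈ 500.5 Gm

Final answer:
(a) rₚ = 254.3 Gm
(b) rₐ = 500.5 Gm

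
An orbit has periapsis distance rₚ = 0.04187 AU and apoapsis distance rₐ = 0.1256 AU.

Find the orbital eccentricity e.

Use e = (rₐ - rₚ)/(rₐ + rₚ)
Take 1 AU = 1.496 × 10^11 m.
rₚ = 0.04187 AU = 6.26375 × 10^9 m
rₐ = 0.1256 AU = 1.87898 × 10^10 m
rₐ − rₚ = 1.2526 × 10^10 m
rₐ + rₚ = 2.50535 × 10^10 m
e = (rₐ − rₚ)/(rₐ + rₚ) = 0.49997

Final answer: e = 0.5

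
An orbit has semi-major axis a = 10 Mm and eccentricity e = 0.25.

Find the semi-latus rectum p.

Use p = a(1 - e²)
a = 10 Mm = 1 × 10^7 m
e = 0.25,  e² = 0.0625,  1 − e² = 0.9375
p = a(1 − e²) = 1 × 10^7 m × 0.9375 = 9.375 × 10^6 m ≈ 9.375 Mm

Final answer: p = 9.375 Mm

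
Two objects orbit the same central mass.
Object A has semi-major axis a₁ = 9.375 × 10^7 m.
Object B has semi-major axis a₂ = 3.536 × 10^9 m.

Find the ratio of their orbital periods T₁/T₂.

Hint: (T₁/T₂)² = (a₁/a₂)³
a₁ = 9.375 × 10^7 m
a₂ = 3.536 × 10^9 m
a₁/a₂ = 0.026513
T₁/T₂ = (a₁/a₂)^(3/2) = (0.026513)^1.5 = 0.00431706

Final answer: T₁/T₂ = 0.004317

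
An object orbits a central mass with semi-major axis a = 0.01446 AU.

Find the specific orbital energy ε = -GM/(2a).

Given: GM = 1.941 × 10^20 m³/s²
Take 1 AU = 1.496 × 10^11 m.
a = 0.01446 AU = 2.16322 × 10^9 m
GM = 1.941 × 10^20 m³/s²
2a = 4.32643 × 10^9 m
ε = −GM/(2a) = -4.48638 × 10^10 J/kg ≈ -44.86 GJ/kg

Final answer: -44.86 GJ/kg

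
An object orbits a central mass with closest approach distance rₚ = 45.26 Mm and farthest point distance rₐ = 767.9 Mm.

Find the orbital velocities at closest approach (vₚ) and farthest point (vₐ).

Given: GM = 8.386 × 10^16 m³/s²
rₚ = 45.26 Mm = 4.526 × 10^7 m
rₐ = 767.9 Mm = 7.679 × 10^8 m
GM = 8.386 × 10^16 m³/s²
a = (rₚ + rₐ)/2 = 4.0658 × 10^8 m
Vis-viva: v² = GM (2/r − 1/a)
vₚ² = 8.386 × 10^16 × (4.41891 × 10^-8 − 2.45954 × 10^-9) = 3.49944 × 10^9 m²/s²
vₚ = 59156.1 m/s ≈ 59.16 km/s
vₐ² = 8.386 × 10^16 × (2.60451 × 10^-9 − 2.45954 × 10^-9) = 1.21568 × 10^7 m²/s²
vₐ = 3486.66 m/s ≈ 3.487 km/s

Final answer: vₚ = 59.16 km/s, vₐ = 3.487 km/s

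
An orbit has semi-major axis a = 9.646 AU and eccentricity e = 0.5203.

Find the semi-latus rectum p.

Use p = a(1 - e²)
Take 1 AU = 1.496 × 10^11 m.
a = 9.646 AU = 1.44304 × 10^12 m
e = 0.5203,  e² = 0.270712,  1 − e² = 0.729288
p = a(1 − e²) = 1.44304 × 10^12 m × 0.729288 = 1.05239 × 10^12 m ≈ 7.035 AU

Final answer: p = 7.035 AU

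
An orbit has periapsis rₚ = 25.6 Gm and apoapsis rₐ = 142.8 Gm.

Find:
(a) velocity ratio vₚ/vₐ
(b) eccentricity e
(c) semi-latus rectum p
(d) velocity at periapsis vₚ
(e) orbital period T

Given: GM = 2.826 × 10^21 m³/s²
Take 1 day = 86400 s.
rₚ = 25.6 Gm = 2.56 × 10^10 m
rₐ = 142.8 Gm = 1.428 × 10^11 m
GM = 2.826 × 10^21 m³/s²
a = (rₚ + rₐ)/2 = 8.42 × 10^10 m
e = (rₐ − rₚ)/(rₐ + rₚ) = (1.172 × 10^11) / (1.684 × 10^11) = 0.695962
(a) vₚ/vₐ = rₐ/rₚ (angular momentum) = (1.428 × 10^11) / (2.56 × 10^10) = 5.57813 ≈ 5.578
(b) e = 0.695962 ≈ 0.696
(c) 1 − e² = 0.515637;  p = a(1 − e²) = 8.42 × 10^10 × 0.515637 = 4.34166 × 10^10 m ≈ 43.42 Gm
(d) vₚ² = GM (2/rₚ − 1/a) = 2.826 × 10^21 × (7.8125 × 10^-11 − 1.18765 × 10^-11) = 1.87218 × 10^11 m²/s²;  vₚ = 432687 m/s ≈ 432.7 km/s
(e) a³ = 5.96948 × 10^32 m³;  T = 2π √(a³/GM) = 2π × 459602 s = 2.88777 × 10^6 s ≈ 33.42 days

Final answer:
(a) velocity ratio vₚ/vₐ = 5.578
(b) eccentricity e = 0.696
(c) semi-latus rectum p = 43.42 Gm
(d) velocity at periapsis vₚ = 432.7 km/s
(e) orbital period T = 33.42 days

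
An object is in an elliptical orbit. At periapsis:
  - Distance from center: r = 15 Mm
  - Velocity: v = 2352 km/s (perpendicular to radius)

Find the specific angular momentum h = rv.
r = 15 Mm = 1.5 × 10^7 m
v = 2352 km/s = 2.352 × 10^6 m/s
h = rv = 1.5 × 10^7 × 2.352 × 10^6 = 3.528 × 10^13 m²/s ≈ 3.528 × 10^13 m²/s

Final answer: h = 3.528 × 10^13 m²/s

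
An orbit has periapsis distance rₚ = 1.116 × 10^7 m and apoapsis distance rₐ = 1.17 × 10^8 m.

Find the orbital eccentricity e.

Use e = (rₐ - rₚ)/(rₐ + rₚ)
rₚ = 1.116 × 10^7 m
rₐ = 1.17 × 10^8 m
rₐ − rₚ = 1.0584 × 10^8 m
rₐ + rₚ = 1.2816 × 10^8 m
e = (rₐ − rₚ)/(rₐ + rₚ) = 0.825843

Final answer: e = 0.8258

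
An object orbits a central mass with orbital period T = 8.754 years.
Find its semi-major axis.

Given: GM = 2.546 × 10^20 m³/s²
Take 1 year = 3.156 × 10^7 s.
T = 8.754 years = 2.76276 × 10^8 s
GM = 2.546 × 10^20 m³/s²
Kepler's third law: a³ = GM T² / (4π²)
T² = 7.63286 × 10^16 s²
a³ = (2.546 × 10^20) × (7.63286 × 10^16) / (4π²) = 4.9225 × 10^35 m³
a = (a³)^(1/3) = 7.89578 × 10^11 m ≈ 7.896 × 10^11 m

Final answer: 7.896 × 10^11 m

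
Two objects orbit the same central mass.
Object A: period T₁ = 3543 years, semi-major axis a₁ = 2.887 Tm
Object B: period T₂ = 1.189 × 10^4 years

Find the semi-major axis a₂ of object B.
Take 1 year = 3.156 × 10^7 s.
T₁ = 3543 years = 1.11817 × 10^11 s
T₂ = 1.189 × 10^4 years = 3.75248 × 10^11 s
a₁ = 2.887 Tm = 2.887 × 10^12 m
Kepler's third law: (T₂/T₁)² = (a₂/a₁)³  ⇒  a₂ = a₁ (T₂/T₁)^(2/3)
T₂/T₁ = 3.35591
(T₂/T₁)^(2/3) = 2.24151
a₂ = 2.887 × 10^12 m × 2.24151 = 6.47124 × 10^12 m ≈ 6.471 Tm

Final answer: a₂ = 6.471 Tm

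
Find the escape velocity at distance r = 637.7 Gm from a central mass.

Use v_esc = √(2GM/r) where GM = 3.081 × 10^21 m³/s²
r = 637.7 Gm = 6.377 × 10^11 m
GM = 3.081 × 10^21 m³/s²
2GM/r = 2 × (3.081 × 10^21) / (6.377 × 10^11) = 9.66285 × 10^9 m²/s²
v_esc = √(2GM/r) = 98299.8 m/s ≈ 98.3 km/s

Final answer: 98.3 km/s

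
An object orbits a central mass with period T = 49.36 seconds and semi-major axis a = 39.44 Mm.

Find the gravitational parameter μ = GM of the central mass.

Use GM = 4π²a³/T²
T = 49.36 seconds
a = 39.44 Mm = 3.944 × 10^7 m
a³ = 6.13495 × 10^22 m³
T² = 2436.41 s²
GM = 4π² × (6.13495 × 10^22) / 2436.41 = 9.94077 × 10^20 m³/s²
GM ≈ 9.941 × 10^20 m³/s²

Final answer: GM = 9.941 × 10^20 m³/s²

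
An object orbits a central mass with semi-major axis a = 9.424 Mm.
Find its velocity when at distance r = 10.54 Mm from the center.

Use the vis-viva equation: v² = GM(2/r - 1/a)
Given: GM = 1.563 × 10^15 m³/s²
a = 9.424 Mm = 9.424 × 10^6 m
r = 10.54 Mm = 1.054 × 10^7 m
GM = 1.563 × 10^15 m³/s²
2/r − 1/a = 1.89753 × 10^-7 − 1.06112 × 10^-7 = 8.36413 × 10^-8 m⁻¹
v² = GM (2/r − 1/a) = 1.30731 × 10^8 m²/s²
v = 11433.8 m/s ≈ 11.43 km/s

Final answer: 11.43 km/s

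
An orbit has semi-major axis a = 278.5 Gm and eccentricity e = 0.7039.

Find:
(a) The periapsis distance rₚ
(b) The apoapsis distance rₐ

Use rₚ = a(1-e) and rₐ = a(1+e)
a = 278.5 Gm = 2.785 × 10^11 m
e = 0.7039:  1 − e = 0.2961,  1 + e = 1.7039
(a) rₚ = a(1 − e) = 2.785 × 10^11 m × 0.2961 = 8.24639 × 10^10 m ≈ 82.46 Gm
(b) rₐ = a(1 + e) = 2.785 × 10^11 m × 1.7039 = 4.74536 × 10^11 m ≈ 474.5 Gm

Final answer:
(a) rₚ = 82.46 Gm
(b) rₐ = 474.5 Gm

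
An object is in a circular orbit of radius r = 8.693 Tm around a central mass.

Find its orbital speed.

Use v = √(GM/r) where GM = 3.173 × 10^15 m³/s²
r = 8.693 Tm = 8.693 × 10^12 m
GM = 3.173 × 10^15 m³/s²
GM/r = (3.173 × 10^15) / (8.693 × 10^12) = 365.006 m²/s²
v = √(GM/r) = 19.1051 m/s ≈ 19.11 m/s

Final answer: 19.11 m/s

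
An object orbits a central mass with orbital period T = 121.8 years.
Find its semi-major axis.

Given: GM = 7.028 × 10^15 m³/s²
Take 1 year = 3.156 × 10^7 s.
T = 121.8 years = 3.84401 × 10^9 s
GM = 7.028 × 10^15 m³/s²
Kepler's third law: a³ = GM T² / (4π²)
T² = 1.47764 × 10^19 s²
a³ = (7.028 × 10^15) × (1.47764 × 10^19) / (4π²) = 2.63051 × 10^33 m³
a = (a³)^(1/3) = 1.38043 × 10^11 m ≈ 138 Gm

Final answer: 138 Gm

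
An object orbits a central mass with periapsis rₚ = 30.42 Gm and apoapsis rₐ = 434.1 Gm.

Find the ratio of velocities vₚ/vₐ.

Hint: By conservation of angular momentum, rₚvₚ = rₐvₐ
rₚ = 30.42 Gm = 3.042 × 10^10 m
rₐ = 434.1 Gm = 4.341 × 10^11 m
rₚvₚ = rₐvₐ  ⇒  vₚ/vₐ = rₐ/rₚ
vₚ/vₐ = (4.341 × 10^11) / (3.042 × 10^10) = 14.2702

Final answer: vₚ/vₐ = 14.27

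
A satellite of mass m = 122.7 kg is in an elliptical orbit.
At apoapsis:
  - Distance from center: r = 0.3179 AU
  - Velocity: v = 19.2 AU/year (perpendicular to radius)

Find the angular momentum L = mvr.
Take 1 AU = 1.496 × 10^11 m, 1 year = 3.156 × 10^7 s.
r = 0.3179 AU = 4.75578 × 10^10 m
v = 19.2 AU/year = 91011.4 m/s
vr = 91011.4 × 4.75578 × 10^10 = 4.32831 × 10^15 m²/s
L = m × vr = 122.7 × 4.32831 × 10^15 = 5.31083 × 10^17 kg·m²/s ≈ 5.311 × 10^17 kg·m²/s

Final answer: L = 5.311 × 10^17 kg·m²/s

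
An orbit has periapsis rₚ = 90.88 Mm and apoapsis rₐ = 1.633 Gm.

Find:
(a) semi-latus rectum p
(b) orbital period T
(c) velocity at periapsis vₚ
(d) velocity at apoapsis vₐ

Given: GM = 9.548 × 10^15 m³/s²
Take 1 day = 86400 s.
rₚ = 90.88 Mm = 9.088 × 10^7 m
rₐ = 1.633 Gm = 1.633 × 10^9 m
GM = 9.548 × 10^15 m³/s²
a = (rₚ + rₐ)/2 = 8.6194 × 10^8 m
e = (rₐ − rₚ)/(rₐ + rₚ) = (1.54212 × 10^9) / (1.72388 × 10^9) = 0.894563
(a) 1 − e² = 0.199756;  p = a(1 − e²) = 8.6194 × 10^8 × 0.199756 = 1.72178 × 10^8 m ≈ 172.2 Mm
(b) a³ = 6.4037 × 10^26 m³;  T = 2π √(a³/GM) = 2π × 258976 s = 1.62719 × 10^6 s ≈ 18.83 days
(c) vₚ² = GM (2/rₚ − 1/a) = 9.548 × 10^15 × (2.2007 × 10^-8 − 1.16017 × 10^-9) = 1.99046 × 10^8 m²/s²;  vₚ = 14108.4 m/s ≈ 14.11 km/s
(d) vₐ² = GM (2/rₐ − 1/a) = 9.548 × 10^15 × (1.22474 × 10^-9 − 1.16017 × 10^-9) = 616478 m²/s²;  vₐ = 785.161 m/s ≈ 785.2 m/s

Final answer:
(a) semi-latus rectum p = 172.2 Mm
(b) orbital period T = 18.83 days
(c) velocity at periapsis vₚ = 14.11 km/s
(d) velocity at apoapsis vₐ = 785.2 m/s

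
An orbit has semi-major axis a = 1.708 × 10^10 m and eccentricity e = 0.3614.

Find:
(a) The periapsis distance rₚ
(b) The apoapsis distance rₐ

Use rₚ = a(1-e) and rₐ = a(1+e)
a = 1.708 × 10^10 m
e = 0.3614:  1 − e = 0.6386,  1 + e = 1.3614
(a) rₚ = a(1 − e) = 1.708 × 10^10 m × 0.6386 = 1.09073 × 10^10 m ≈ 1.091 × 10^10 m
(b) rₐ = a(1 + e) = 1.708 × 10^10 m × 1.3614 = 2.32527 × 10^10 m ≈ 2.325 × 10^10 m

Final answer:
(a) rₚ = 1.091 × 10^10 m
(b) rₐ = 2.325 × 10^10 m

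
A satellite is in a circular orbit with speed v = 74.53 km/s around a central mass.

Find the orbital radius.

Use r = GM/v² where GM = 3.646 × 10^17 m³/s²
v = 74.53 km/s = 74530 m/s
GM = 3.646 × 10^17 m³/s²
v² = 5.55472 × 10^9 m²/s²
r = GM/v² = (3.646 × 10^17) / (5.55472 × 10^9) = 6.56379 × 10^7 m ≈ 65.64 Mm

Final answer: 65.64 Mm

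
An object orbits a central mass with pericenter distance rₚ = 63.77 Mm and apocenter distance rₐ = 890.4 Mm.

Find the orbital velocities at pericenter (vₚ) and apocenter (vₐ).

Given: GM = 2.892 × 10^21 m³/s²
rₚ = 63.77 Mm = 6.377 × 10^7 m
rₐ = 890.4 Mm = 8.904 × 10^8 m
GM = 2.892 × 10^21 m³/s²
a = (rₚ + rₐ)/2 = 4.77085 × 10^8 m
Vis-viva: v² = GM (2/r − 1/a)
vₚ² = 2.892 × 10^21 × (3.13627 × 10^-8 − 2.09606 × 10^-9) = 8.46391 × 10^13 m²/s²
vₚ = 9.19995 × 10^6 m/s ≈ 9200 km/s
vₐ² = 2.892 × 10^21 × (2.24618 × 10^-9 − 2.09606 × 10^-9) = 4.34144 × 10^11 m²/s²
vₐ = 658896 m/s ≈ 658.9 km/s

Final answer: vₚ = 9200 km/s, vₐ = 658.9 km/s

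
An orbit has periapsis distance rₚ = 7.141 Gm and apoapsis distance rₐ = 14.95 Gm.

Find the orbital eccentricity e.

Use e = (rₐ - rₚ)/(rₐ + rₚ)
rₚ = 7.141 Gm = 7.141 × 10^9 m
rₐ = 14.95 Gm = 1.495 × 10^10 m
rₐ − rₚ = 7.809 × 10^9 m
rₐ + rₚ = 2.2091 × 10^10 m
e = (rₐ − rₚ)/(rₐ + rₚ) = 0.353492

Final answer: e = 0.3535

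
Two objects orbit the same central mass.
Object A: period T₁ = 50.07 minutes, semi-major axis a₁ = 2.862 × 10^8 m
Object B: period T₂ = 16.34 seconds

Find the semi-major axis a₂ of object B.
T₁ = 50.07 minutes = 3004.2 s
T₂ = 16.34 seconds
a₁ = 2.862 × 10^8 m
Kepler's third law: (T₂/T₁)² = (a₂/a₁)³  ⇒  a₂ = a₁ (T₂/T₁)^(2/3)
T₂/T₁ = 0.00543905
(T₂/T₁)^(2/3) = 0.0309278
a₂ = 2.862 × 10^8 m × 0.0309278 = 8.85153 × 10^6 m ≈ 8.852 × 10^6 m

Final answer: a₂ = 8.852 × 10^6 m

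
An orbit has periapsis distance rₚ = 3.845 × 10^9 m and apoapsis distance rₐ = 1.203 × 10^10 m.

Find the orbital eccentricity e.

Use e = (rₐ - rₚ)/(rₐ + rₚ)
rₚ = 3.845 × 10^9 m
rₐ = 1.203 × 10^10 m
rₐ − rₚ = 8.185 × 10^9 m
rₐ + rₚ = 1.5875 × 10^10 m
e = (rₐ − rₚ)/(rₐ + rₚ) = 0.515591

Final answer: e = 0.5156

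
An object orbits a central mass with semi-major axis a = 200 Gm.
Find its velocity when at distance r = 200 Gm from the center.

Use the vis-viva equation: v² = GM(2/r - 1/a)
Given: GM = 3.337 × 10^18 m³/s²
a = 200 Gm = 2 × 10^11 m
r = 200 Gm = 2 × 10^11 m
GM = 3.337 × 10^18 m³/s²
2/r − 1/a = 1 × 10^-11 − 5 × 10^-12 = 5 × 10^-12 m⁻¹
v² = GM (2/r − 1/a) = 1.6685 × 10^7 m²/s²
v = 4084.73 m/s ≈ 4.085 km/s

Final answer: 4.085 km/s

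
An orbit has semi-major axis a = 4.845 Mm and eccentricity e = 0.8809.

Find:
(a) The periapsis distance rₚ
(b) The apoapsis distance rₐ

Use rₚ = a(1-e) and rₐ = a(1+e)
a = 4.845 Mm = 4.845 × 10^6 m
e = 0.8809:  1 − e = 0.1191,  1 + e = 1.8809
(a) rₚ = a(1 − e) = 4.845 × 10^6 m × 0.1191 = 577039 m ≈ 577 km
(b) rₐ = a(1 + e) = 4.845 × 10^6 m × 1.8809 = 9.11296 × 10^6 m ≈ 9.113 Mm

Final answer:
(a) rₚ = 577 km
(b) rₐ = 9.113 Mm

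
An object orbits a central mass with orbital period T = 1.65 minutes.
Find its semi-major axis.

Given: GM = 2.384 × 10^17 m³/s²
T = 1.65 minutes = 99 s
GM = 2.384 × 10^17 m³/s²
Kepler's third law: a³ = GM T² / (4π²)
T² = 9801 s²
a³ = (2.384 × 10^17) × 9801 / (4π²) = 5.91857 × 10^19 m³
a = (a³)^(1/3) = 3.89708 × 10^6 m ≈ 3.897 Mm

Final answer: 3.897 Mm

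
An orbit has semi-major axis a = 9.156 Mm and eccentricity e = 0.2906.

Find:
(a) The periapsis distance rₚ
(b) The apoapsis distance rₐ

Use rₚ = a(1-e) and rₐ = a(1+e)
a = 9.156 Mm = 9.156 × 10^6 m
e = 0.2906:  1 − e = 0.7094,  1 + e = 1.2906
(a) rₚ = a(1 − e) = 9.156 × 10^6 m × 0.7094 = 6.49527 × 10^6 m ≈ 6.495 Mm
(b) rₐ = a(1 + e) = 9.156 × 10^6 m × 1.2906 = 1.18167 × 10^7 m ≈ 11.82 Mm

Final answer:
(a) rₚ = 6.495 Mm
(b) rₐ = 11.82 Mm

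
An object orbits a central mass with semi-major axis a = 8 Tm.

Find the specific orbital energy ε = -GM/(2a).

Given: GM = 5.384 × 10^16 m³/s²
a = 8 Tm = 8 × 10^12 m
GM = 5.384 × 10^16 m³/s²
2a = 1.6 × 10^13 m
ε = −GM/(2a) = -3365 J/kg ≈ -3.365 kJ/kg

Final answer: -3.365 kJ/kg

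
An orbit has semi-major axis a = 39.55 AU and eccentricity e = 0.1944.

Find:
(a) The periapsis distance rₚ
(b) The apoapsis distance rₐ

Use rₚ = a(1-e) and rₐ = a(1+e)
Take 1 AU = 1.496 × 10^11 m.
a = 39.55 AU = 5.91668 × 10^12 m
e = 0.1944:  1 − e = 0.8056,  1 + e = 1.1944
(a) rₚ = a(1 − e) = 5.91668 × 10^12 m × 0.8056 = 4.76648 × 10^12 m ≈ 31.86 AU
(b) rₐ = a(1 + e) = 5.91668 × 10^12 m × 1.1944 = 7.06688 × 10^12 m ≈ 47.24 AU

Final answer:
(a) rₚ = 31.86 AU
(b) rₐ = 47.24 AU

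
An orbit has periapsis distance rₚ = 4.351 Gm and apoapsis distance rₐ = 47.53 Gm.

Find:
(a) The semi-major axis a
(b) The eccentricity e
rₚ = 4.351 Gm = 4.351 × 10^9 m
rₐ = 47.53 Gm = 4.753 × 10^10 m
(a) a = (rₚ + rₐ)/2 = 2.59405 × 10^10 m ≈ 25.94 Gm
(b) e = (rₐ − rₚ)/(rₐ + rₚ) = (4.3179 × 10^10) / (5.1881 × 10^10) = 0.83227

Final answer:
(a) a = 25.94 Gm
(b) e = 0.8323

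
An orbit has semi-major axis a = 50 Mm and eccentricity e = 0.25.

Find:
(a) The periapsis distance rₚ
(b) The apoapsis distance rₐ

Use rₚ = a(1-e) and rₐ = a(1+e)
a = 50 Mm = 5 × 10^7 m
e = 0.25:  1 − e = 0.75,  1 + e = 1.25
(a) rₚ = a(1 − e) = 5 × 10^7 m × 0.75 = 3.75 × 10^7 m ≈ 37.5 Mm
(b) rₐ = a(1 + e) = 5 × 10^7 m × 1.25 = 6.25 × 10^7 m ≈ 62.5 Mm

Final answer:
(a) rₚ = 37.5 Mm
(b) rₐ = 62.5 Mm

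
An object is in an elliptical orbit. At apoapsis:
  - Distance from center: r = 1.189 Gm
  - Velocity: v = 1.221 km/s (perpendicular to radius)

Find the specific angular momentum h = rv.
r = 1.189 Gm = 1.189 × 10^9 m
v = 1.221 km/s = 1221 m/s
h = rv = 1.189 × 10^9 × 1221 = 1.45177 × 10^12 m²/s ≈ 1.452 × 10^12 m²/s

Final answer: h = 1.452 × 10^12 m²/s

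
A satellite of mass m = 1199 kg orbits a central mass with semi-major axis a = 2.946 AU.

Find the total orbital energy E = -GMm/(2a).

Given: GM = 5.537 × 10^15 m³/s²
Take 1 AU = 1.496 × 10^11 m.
a = 2.946 AU = 4.40722 × 10^11 m
GM = 5.537 × 10^15 m³/s²
2a = 8.81443 × 10^11 m
GMm = 5.537 × 10^15 × 1199 = 6.63886 × 10^18 m³·kg/s²
E = −GMm/(2a) = -7.53181 × 10^6 J ≈ -7.532 MJ

Final answer: -7.532 MJ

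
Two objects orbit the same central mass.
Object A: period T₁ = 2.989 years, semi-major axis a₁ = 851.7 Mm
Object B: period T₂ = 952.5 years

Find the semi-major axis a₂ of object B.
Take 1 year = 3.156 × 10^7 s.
T₁ = 2.989 years = 9.43328 × 10^7 s
T₂ = 952.5 years = 3.00609 × 10^10 s
a₁ = 851.7 Mm = 8.517 × 10^8 m
Kepler's third law: (T₂/T₁)² = (a₂/a₁)³  ⇒  a₂ = a₁ (T₂/T₁)^(2/3)
T₂/T₁ = 318.668
(T₂/T₁)^(2/3) = 46.6544
a₂ = 8.517 × 10^8 m × 46.6544 = 3.97356 × 10^10 m ≈ 39.74 Gm

Final answer: a₂ = 39.74 Gm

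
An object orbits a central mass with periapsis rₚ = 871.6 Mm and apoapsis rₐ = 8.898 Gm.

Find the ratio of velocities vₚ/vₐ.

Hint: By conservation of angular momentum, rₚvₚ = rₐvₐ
rₚ = 871.6 Mm = 8.716 × 10^8 m
rₐ = 8.898 Gm = 8.898 × 10^9 m
rₚvₚ = rₐvₐ  ⇒  vₚ/vₐ = rₐ/rₚ
vₚ/vₐ = (8.898 × 10^9) / (8.716 × 10^8) = 10.2088

Final answer: vₚ/vₐ = 10.21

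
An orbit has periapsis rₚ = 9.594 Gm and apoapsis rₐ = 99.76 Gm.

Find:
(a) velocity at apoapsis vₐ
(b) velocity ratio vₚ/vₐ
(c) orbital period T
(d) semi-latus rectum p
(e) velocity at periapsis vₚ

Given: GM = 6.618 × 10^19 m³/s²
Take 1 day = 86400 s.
rₚ = 9.594 Gm = 9.594 × 10^9 m
rₐ = 99.76 Gm = 9.976 × 10^10 m
GM = 6.618 × 10^19 m³/s²
a = (rₚ + rₐ)/2 = 5.4677 × 10^10 m
e = (rₐ − rₚ)/(rₐ + rₚ) = (9.0166 × 10^10) / (1.09354 × 10^11) = 0.824533
(a) vₐ² = GM (2/rₐ − 1/a) = 6.618 × 10^19 × (2.00481 × 10^-11 − 1.82892 × 10^-11) = 1.16403 × 10^8 m²/s²;  vₐ = 10789 m/s ≈ 10.79 km/s
(b) vₚ/vₐ = rₐ/rₚ (angular momentum) = (9.976 × 10^10) / (9.594 × 10^9) = 10.3982 ≈ 10.4
(c) a³ = 1.63461 × 10^32 m³;  T = 2π √(a³/GM) = 2π × 1.57161 × 10^6 s = 9.87469 × 10^6 s ≈ 114.3 days
(d) 1 − e² = 0.320145;  p = a(1 − e²) = 5.4677 × 10^10 × 0.320145 = 1.75046 × 10^10 m ≈ 17.5 Gm
(e) vₚ² = GM (2/rₚ − 1/a) = 6.618 × 10^19 × (2.08464 × 10^-10 − 1.82892 × 10^-11) = 1.25857 × 10^10 m²/s²;  vₚ = 112186 m/s ≈ 112.2 km/s

Final answer:
(a) velocity at apoapsis vₐ = 10.79 km/s
(b) velocity ratio vₚ/vₐ = 10.4
(c) orbital period T = 114.3 days
(d) semi-latus rectum p = 17.5 Gm
(e) velocity at periapsis vₚ = 112.2 km/s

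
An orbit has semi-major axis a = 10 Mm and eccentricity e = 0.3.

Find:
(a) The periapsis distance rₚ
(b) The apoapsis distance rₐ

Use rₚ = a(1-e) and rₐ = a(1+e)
a = 10 Mm = 1 × 10^7 m
e = 0.3:  1 − e = 0.7,  1 + e = 1.3
(a) rₚ = a(1 − e) = 1 × 10^7 m × 0.7 = 7 × 10^6 m ≈ 7 Mm
(b) rₐ = a(1 + e) = 1 × 10^7 m × 1.3 = 1.3 × 10^7 m ≈ 13 Mm

Final answer:
(a) rₚ = 7 Mm
(b) rₐ = 13 Mm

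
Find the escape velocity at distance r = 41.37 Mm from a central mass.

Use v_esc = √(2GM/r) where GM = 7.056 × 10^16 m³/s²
r = 41.37 Mm = 4.137 × 10^7 m
GM = 7.056 × 10^16 m³/s²
2GM/r = 2 × (7.056 × 10^16) / (4.137 × 10^7) = 3.41117 × 10^9 m²/s²
v_esc = √(2GM/r) = 58405.2 m/s ≈ 58.41 km/s

Final answer: 58.41 km/s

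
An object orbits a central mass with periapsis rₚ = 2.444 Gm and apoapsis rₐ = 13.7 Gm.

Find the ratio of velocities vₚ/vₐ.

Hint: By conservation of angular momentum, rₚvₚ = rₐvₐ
rₚ = 2.444 Gm = 2.444 × 10^9 m
rₐ = 13.7 Gm = 1.37 × 10^10 m
rₚvₚ = rₐvₐ  ⇒  vₚ/vₐ = rₐ/rₚ
vₚ/vₐ = (1.37 × 10^10) / (2.444 × 10^9) = 5.60556

Final answer: vₚ/vₐ = 5.606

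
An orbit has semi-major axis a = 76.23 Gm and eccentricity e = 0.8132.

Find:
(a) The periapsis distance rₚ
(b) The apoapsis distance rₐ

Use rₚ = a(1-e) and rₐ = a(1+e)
a = 76.23 Gm = 7.623 × 10^10 m
e = 0.8132:  1 − e = 0.1868,  1 + e = 1.8132
(a) rₚ = a(1 − e) = 7.623 × 10^10 m × 0.1868 = 1.42398 × 10^10 m ≈ 14.24 Gm
(b) rₐ = a(1 + e) = 7.623 × 10^10 m × 1.8132 = 1.3822 × 10^11 m ≈ 138.2 Gm

Final answer:
(a) rₚ = 14.24 Gm
(b) rₐ = 138.2 Gm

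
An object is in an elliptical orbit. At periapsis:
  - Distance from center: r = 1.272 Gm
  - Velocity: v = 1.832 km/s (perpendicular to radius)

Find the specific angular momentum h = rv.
r = 1.272 Gm = 1.272 × 10^9 m
v = 1.832 km/s = 1832 m/s
h = rv = 1.272 × 10^9 × 1832 = 2.3303 × 10^12 m²/s ≈ 2.33 × 10^12 m²/s

Final answer: h = 2.33 × 10^12 m²/s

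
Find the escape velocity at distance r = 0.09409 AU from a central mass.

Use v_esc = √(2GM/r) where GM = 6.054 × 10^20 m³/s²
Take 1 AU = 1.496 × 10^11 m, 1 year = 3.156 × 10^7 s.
r = 0.09409 AU = 1.40759 × 10^10 m
GM = 6.054 × 10^20 m³/s²
2GM/r = 2 × (6.054 × 10^20) / (1.40759 × 10^10) = 8.60196 × 10^10 m²/s²
v_esc = √(2GM/r) = 293291 m/s ≈ 61.87 AU/year

Final answer: 61.87 AU/year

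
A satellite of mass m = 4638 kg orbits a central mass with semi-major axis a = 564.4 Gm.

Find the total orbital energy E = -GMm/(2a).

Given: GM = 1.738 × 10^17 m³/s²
a = 564.4 Gm = 5.644 × 10^11 m
GM = 1.738 × 10^17 m³/s²
2a = 1.1288 × 10^12 m
GMm = 1.738 × 10^17 × 4638 = 8.06084 × 10^20 m³·kg/s²
E = −GMm/(2a) = -7.14107 × 10^8 J ≈ -714.1 MJ

Final answer: -714.1 MJ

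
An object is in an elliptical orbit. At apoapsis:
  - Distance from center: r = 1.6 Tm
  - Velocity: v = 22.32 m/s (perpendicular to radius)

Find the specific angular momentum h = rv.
r = 1.6 Tm = 1.6 × 10^12 m
v = 22.32 m/s
h = rv = 1.6 × 10^12 × 22.32 = 3.5712 × 10^13 m²/s ≈ 3.571 × 10^13 m²/s

Final answer: h = 3.571 × 10^13 m²/s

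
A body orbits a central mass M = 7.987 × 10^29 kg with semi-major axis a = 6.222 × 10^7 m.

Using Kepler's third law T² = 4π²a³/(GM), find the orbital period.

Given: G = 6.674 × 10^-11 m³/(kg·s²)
M = 7.987 × 10^29 kg
GM = G × M = 6.674 × 10^-11 × 7.987 × 10^29 = 5.33052 × 10^19 m³/s²
a = 6.222 × 10^7 m
a³ = 2.40874 × 10^23 m³
T = 2π √(a³/GM) = 2π √((2.40874 × 10^23) / (5.33052 × 10^19)) = 2π × 67.2218 s
T = 422.367 s ≈ 7.039 minutes

Final answer: 7.039 minutes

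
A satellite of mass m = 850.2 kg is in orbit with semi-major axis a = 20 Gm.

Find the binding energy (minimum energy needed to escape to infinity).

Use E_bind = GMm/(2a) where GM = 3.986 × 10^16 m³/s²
a = 20 Gm = 2 × 10^10 m
GM = 3.986 × 10^16 m³/s²
m = 850.2 kg
GMm = 3.986 × 10^16 × 850.2 = 3.3889 × 10^19 m³·kg/s²
2a = 4 × 10^10 m
E_bind = GMm/(2a) = 8.47224 × 10^8 J ≈ 847.2 MJ

Final answer: 847.2 MJ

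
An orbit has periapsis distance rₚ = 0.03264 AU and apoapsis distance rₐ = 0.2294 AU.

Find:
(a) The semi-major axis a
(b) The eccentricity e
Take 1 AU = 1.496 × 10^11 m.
rₚ = 0.03264 AU = 4.88294 × 10^9 m
rₐ = 0.2294 AU = 3.43182 × 10^10 m
(a) a = (rₚ + rₐ)/2 = 1.96006 × 10^10 m ≈ 0.131 AU
(b) e = (rₐ − rₚ)/(rₐ + rₚ) = (2.94353 × 10^10) / (3.92012 × 10^10) = 0.750878

Final answer:
(a) a = 0.131 AU
(b) e = 0.7509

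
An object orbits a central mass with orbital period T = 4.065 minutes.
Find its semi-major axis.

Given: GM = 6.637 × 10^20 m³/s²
T = 4.065 minutes = 243.9 s
GM = 6.637 × 10^20 m³/s²
Kepler's third law: a³ = GM T² / (4π²)
T² = 59487.2 s²
a³ = (6.637 × 10^20) × 59487.2 / (4π²) = 1.00008 × 10^24 m³
a = (a³)^(1/3) = 1.00003 × 10^8 m ≈ 100 Mm

Final answer: 100 Mm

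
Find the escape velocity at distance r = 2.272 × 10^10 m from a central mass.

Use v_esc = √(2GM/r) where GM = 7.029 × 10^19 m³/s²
r = 2.272 × 10^10 m
GM = 7.029 × 10^19 m³/s²
2GM/r = 2 × (7.029 × 10^19) / (2.272 × 10^10) = 6.1875 × 10^9 m²/s²
v_esc = √(2GM/r) = 78660.7 m/s ≈ 78.66 km/s

Final answer: 78.66 km/s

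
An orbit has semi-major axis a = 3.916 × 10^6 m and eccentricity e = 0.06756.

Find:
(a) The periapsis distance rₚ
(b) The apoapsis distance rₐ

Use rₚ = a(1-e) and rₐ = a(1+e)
a = 3.916 × 10^6 m
e = 0.06756:  1 − e = 0.93244,  1 + e = 1.06756
(a) rₚ = a(1 − e) = 3.916 × 10^6 m × 0.93244 = 3.65144 × 10^6 m ≈ 3.651 × 10^6 m
(b) rₐ = a(1 + e) = 3.916 × 10^6 m × 1.06756 = 4.18056 × 10^6 m ≈ 4.181 × 10^6 m

Final answer:
(a) rₚ = 3.651 × 10^6 m
(b) rₐ = 4.181 × 10^6 m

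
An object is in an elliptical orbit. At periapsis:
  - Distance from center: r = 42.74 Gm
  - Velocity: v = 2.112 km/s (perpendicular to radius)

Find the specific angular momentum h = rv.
r = 42.74 Gm = 4.274 × 10^10 m
v = 2.112 km/s = 2112 m/s
h = rv = 4.274 × 10^10 × 2112 = 9.02669 × 10^13 m²/s ≈ 9.027 × 10^13 m²/s

Final answer: h = 9.027 × 10^13 m²/s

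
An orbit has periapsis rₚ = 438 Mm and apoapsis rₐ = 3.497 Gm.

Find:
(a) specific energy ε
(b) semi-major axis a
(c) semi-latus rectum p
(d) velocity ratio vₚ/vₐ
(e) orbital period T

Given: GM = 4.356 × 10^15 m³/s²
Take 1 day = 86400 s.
rₚ = 438 Mm = 4.38 × 10^8 m
rₐ = 3.497 Gm = 3.497 × 10^9 m
GM = 4.356 × 10^15 m³/s²
a = (rₚ + rₐ)/2 = 1.9675 × 10^9 m
e = (rₐ − rₚ)/(rₐ + rₚ) = (3.059 × 10^9) / (3.935 × 10^9) = 0.777382
(a) 2a = 3.935 × 10^9 m;  ε = −GM/(2a) = -1.10699 × 10^6 J/kg ≈ -1.107 MJ/kg
(b) a = 1.9675 × 10^9 m ≈ 1.968 Gm
(c) 1 − e² = 0.395677;  p = a(1 − e²) = 1.9675 × 10^9 × 0.395677 = 7.78494 × 10^8 m ≈ 778.5 Mm
(d) vₚ/vₐ = rₐ/rₚ (angular momentum) = (3.497 × 10^9) / (4.38 × 10^8) = 7.98402 ≈ 7.984
(e) a³ = 7.6163 × 10^27 m³;  T = 2π √(a³/GM) = 2π × 1.32229 × 10^6 s = 8.30822 × 10^6 s ≈ 96.16 days

Final answer:
(a) specific energy ε = -1.107 MJ/kg
(b) semi-major axis a = 1.968 Gm
(c) semi-latus rectum p = 778.5 Mm
(d) velocity ratio vₚ/vₐ = 7.984
(e) orbital period T = 96.16 days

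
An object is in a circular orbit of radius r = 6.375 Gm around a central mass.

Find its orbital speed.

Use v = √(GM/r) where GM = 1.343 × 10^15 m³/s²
r = 6.375 Gm = 6.375 × 10^9 m
GM = 1.343 × 10^15 m³/s²
GM/r = (1.343 × 10^15) / (6.375 × 10^9) = 210667 m²/s²
v = √(GM/r) = 458.984 m/s ≈ 459 m/s

Final answer: 459 m/s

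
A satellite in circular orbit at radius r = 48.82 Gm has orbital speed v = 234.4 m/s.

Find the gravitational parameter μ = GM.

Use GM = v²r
r = 48.82 Gm = 4.882 × 10^10 m
v = 234.4 m/s
v² = 54943.4 m²/s²
GM = v²r = 54943.4 × 4.882 × 10^10 = 2.68233 × 10^15 m³/s²
GM ≈ 2.682 × 10^15 m³/s²

Final answer: GM = 2.682 × 10^15 m³/s²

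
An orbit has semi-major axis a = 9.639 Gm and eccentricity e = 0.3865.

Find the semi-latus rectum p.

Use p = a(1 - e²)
a = 9.639 Gm = 9.639 × 10^9 m
e = 0.3865,  e² = 0.149382,  1 − e² = 0.850618
p = a(1 − e²) = 9.639 × 10^9 m × 0.850618 = 8.1991 × 10^9 m ≈ 8.199 Gm

Final answer: p = 8.199 Gm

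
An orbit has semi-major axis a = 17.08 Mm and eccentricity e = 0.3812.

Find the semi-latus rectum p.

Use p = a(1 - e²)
a = 17.08 Mm = 1.708 × 10^7 m
e = 0.3812,  e² = 0.145313,  1 − e² = 0.854687
p = a(1 − e²) = 1.708 × 10^7 m × 0.854687 = 1.4598 × 10^7 m ≈ 14.6 Mm

Final answer: p = 14.6 Mm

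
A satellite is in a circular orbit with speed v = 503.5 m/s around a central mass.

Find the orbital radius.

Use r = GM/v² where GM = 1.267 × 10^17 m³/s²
v = 503.5 m/s
GM = 1.267 × 10^17 m³/s²
v² = 253512 m²/s²
r = GM/v² = (1.267 × 10^17) / 253512 = 4.99779 × 10^11 m ≈ 499.8 Gm

Final answer: 499.8 Gm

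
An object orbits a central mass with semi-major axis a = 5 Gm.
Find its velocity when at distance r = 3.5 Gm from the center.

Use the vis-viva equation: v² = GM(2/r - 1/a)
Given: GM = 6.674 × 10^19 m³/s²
a = 5 Gm = 5 × 10^9 m
r = 3.5 Gm = 3.5 × 10^9 m
GM = 6.674 × 10^19 m³/s²
2/r − 1/a = 5.71429 × 10^-10 − 2 × 10^-10 = 3.71429 × 10^-10 m⁻¹
v² = GM (2/r − 1/a) = 2.47891 × 10^10 m²/s²
v = 157446 m/s ≈ 157.4 km/s

Final answer: 157.4 km/s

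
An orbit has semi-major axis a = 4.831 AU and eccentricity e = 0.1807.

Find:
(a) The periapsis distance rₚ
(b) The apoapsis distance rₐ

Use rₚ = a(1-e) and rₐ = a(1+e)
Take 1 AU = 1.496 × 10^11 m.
a = 4.831 AU = 7.22718 × 10^11 m
e = 0.1807:  1 − e = 0.8193,  1 + e = 1.1807
(a) rₚ = a(1 − e) = 7.22718 × 10^11 m × 0.8193 = 5.92123 × 10^11 m ≈ 3.958 AU
(b) rₐ = a(1 + e) = 7.22718 × 10^11 m × 1.1807 = 8.53313 × 10^11 m ≈ 5.704 AU

Final answer:
(a) rₚ = 3.958 AU
(b) rₐ = 5.704 AU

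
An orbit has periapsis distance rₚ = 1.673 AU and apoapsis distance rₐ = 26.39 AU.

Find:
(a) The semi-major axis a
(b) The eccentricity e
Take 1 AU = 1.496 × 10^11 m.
rₚ = 1.673 AU = 2.50281 × 10^11 m
rₐ = 26.39 AU = 3.94794 × 10^12 m
(a) a = (rₚ + rₐ)/2 = 2.09911 × 10^12 m ≈ 14.03 AU
(b) e = (rₐ − rₚ)/(rₐ + rₚ) = (3.69766 × 10^12) / (4.19822 × 10^12) = 0.880768

Final answer:
(a) a = 14.03 AU
(b) e = 0.8808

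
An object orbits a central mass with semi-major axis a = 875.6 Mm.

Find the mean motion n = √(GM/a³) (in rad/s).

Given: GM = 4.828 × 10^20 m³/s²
a = 875.6 Mm = 8.756 × 10^8 m
GM = 4.828 × 10^20 m³/s²
a³ = 6.71301 × 10^26 m³
GM/a³ = (4.828 × 10^20) / (6.71301 × 10^26) = 7.19201 × 10^-7 s⁻²
n = √(GM/a³) = 0.000848057 rad/s ≈ 0.0008481 rad/s

Final answer: n = 0.0008481 rad/s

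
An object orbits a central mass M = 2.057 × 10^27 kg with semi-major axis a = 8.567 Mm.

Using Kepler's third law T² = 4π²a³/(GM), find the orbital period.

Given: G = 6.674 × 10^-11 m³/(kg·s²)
M = 2.057 × 10^27 kg
GM = G × M = 6.674 × 10^-11 × 2.057 × 10^27 = 1.37284 × 10^17 m³/s²
a = 8.567 Mm = 8.567 × 10^6 m
a³ = 6.28762 × 10^20 m³
T = 2π √(a³/GM) = 2π √((6.28762 × 10^20) / (1.37284 × 10^17)) = 2π × 67.6757 s
T = 425.219 s ≈ 7.087 minutes

Final answer: 7.087 minutes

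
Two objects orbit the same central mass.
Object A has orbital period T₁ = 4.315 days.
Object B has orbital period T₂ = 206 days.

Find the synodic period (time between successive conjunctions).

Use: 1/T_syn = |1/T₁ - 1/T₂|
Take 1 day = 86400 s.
T₁ = 4.315 days = 372816 s
T₂ = 206 days = 1.77984 × 10^7 s
1/T₁ = 2.68229 × 10^-6 s⁻¹
1/T₂ = 5.61848 × 10^-8 s⁻¹
|1/T₁ − 1/T₂| = 2.6261 × 10^-6 s⁻¹
T_syn = 1 / |1/T₁ − 1/T₂| = 380792 s ≈ 4.407 days

Final answer: T_syn = 4.407 days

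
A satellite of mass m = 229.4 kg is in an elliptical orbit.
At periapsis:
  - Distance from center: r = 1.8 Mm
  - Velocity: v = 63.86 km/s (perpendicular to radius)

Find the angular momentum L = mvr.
r = 1.8 Mm = 1.8 × 10^6 m
v = 63.86 km/s = 63860 m/s
vr = 63860 × 1.8 × 10^6 = 1.14948 × 10^11 m²/s
L = m × vr = 229.4 × 1.14948 × 10^11 = 2.63691 × 10^13 kg·m²/s ≈ 2.637 × 10^13 kg·m²/s

Final answer: L = 2.637 × 10^13 kg·m²/s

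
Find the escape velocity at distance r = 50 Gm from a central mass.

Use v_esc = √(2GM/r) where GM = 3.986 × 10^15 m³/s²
r = 50 Gm = 5 × 10^10 m
GM = 3.986 × 10^15 m³/s²
2GM/r = 2 × (3.986 × 10^15) / (5 × 10^10) = 159440 m²/s²
v_esc = √(2GM/r) = 399.299 m/s ≈ 399.3 m/s

Final answer: 399.3 m/s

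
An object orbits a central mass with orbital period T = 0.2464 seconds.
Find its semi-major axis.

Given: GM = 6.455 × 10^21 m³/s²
T = 0.2464 seconds
GM = 6.455 × 10^21 m³/s²
Kepler's third law: a³ = GM T² / (4π²)
T² = 0.060713 s²
a³ = (6.455 × 10^21) × 0.060713 / (4π²) = 9.927 × 10^18 m³
a = (a³)^(1/3) = 2.14918 × 10^6 m ≈ 2.149 Mm

Final answer: 2.149 Mm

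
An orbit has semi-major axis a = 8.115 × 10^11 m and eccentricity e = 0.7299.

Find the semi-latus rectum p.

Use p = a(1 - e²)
a = 8.115 × 10^11 m
e = 0.7299,  e² = 0.532754,  1 − e² = 0.467246
p = a(1 − e²) = 8.115 × 10^11 m × 0.467246 = 3.7917 × 10^11 m ≈ 3.792 × 10^11 m

Final answer: p = 3.792 × 10^11 m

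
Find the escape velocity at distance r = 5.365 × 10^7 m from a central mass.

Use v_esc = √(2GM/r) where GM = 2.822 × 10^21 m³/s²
r = 5.365 × 10^7 m
GM = 2.822 × 10^21 m³/s²
2GM/r = 2 × (2.822 × 10^21) / (5.365 × 10^7) = 1.052 × 10^14 m²/s²
v_esc = √(2GM/r) = 1.02567 × 10^7 m/s ≈ 1.026 × 10^4 km/s

Final answer: 1.026 × 10^4 km/s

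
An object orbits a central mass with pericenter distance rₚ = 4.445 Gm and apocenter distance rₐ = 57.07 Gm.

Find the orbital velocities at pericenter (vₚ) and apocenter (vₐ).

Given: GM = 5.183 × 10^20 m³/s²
rₚ = 4.445 Gm = 4.445 × 10^9 m
rₐ = 57.07 Gm = 5.707 × 10^10 m
GM = 5.183 × 10^20 m³/s²
a = (rₚ + rₐ)/2 = 3.07575 × 10^10 m
Vis-viva: v² = GM (2/r − 1/a)
vₚ² = 5.183 × 10^20 × (4.49944 × 10^-10 − 3.25124 × 10^-11) = 2.16355 × 10^11 m²/s²
vₚ = 465139 m/s ≈ 465.1 km/s
vₐ² = 5.183 × 10^20 × (3.50447 × 10^-11 − 3.25124 × 10^-11) = 1.31248 × 10^9 m²/s²
vₐ = 36228.2 m/s ≈ 36.23 km/s

Final answer: vₚ = 465.1 km/s, vₐ = 36.23 km/s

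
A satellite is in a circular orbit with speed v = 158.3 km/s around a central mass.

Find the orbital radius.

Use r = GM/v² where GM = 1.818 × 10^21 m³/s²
v = 158.3 km/s = 158300 m/s
GM = 1.818 × 10^21 m³/s²
v² = 2.50589 × 10^10 m²/s²
r = GM/v² = (1.818 × 10^21) / (2.50589 × 10^10) = 7.25491 × 10^10 m ≈ 7.255 × 10^10 m

Final answer: 7.255 × 10^10 m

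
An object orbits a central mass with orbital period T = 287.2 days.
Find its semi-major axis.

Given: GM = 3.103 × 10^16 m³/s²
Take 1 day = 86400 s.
T = 287.2 days = 2.48141 × 10^7 s
GM = 3.103 × 10^16 m³/s²
Kepler's third law: a³ = GM T² / (4π²)
T² = 6.15739 × 10^14 s²
a³ = (3.103 × 10^16) × (6.15739 × 10^14) / (4π²) = 4.8397 × 10^29 m³
a = (a³)^(1/3) = 7.85126 × 10^9 m ≈ 7.851 Gm

Final answer: 7.851 Gm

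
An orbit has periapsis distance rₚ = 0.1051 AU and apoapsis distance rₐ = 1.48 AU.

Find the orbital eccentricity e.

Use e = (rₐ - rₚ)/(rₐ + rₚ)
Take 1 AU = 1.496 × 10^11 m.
rₚ = 0.1051 AU = 1.5723 × 10^10 m
rₐ = 1.48 AU = 2.21408 × 10^11 m
rₐ − rₚ = 2.05685 × 10^11 m
rₐ + rₚ = 2.37131 × 10^11 m
e = (rₐ − rₚ)/(rₐ + rₚ) = 0.86739

Final answer: e = 0.8674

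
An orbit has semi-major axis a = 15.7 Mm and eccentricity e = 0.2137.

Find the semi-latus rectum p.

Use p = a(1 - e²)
a = 15.7 Mm = 1.57 × 10^7 m
e = 0.2137,  e² = 0.0456677,  1 − e² = 0.954332
p = a(1 − e²) = 1.57 × 10^7 m × 0.954332 = 1.4983 × 10^7 m ≈ 14.98 Mm

Final answer: p = 14.98 Mm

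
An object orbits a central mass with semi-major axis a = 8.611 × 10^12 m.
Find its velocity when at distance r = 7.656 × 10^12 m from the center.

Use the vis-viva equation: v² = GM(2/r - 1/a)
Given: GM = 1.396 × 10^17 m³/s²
a = 8.611 × 10^12 m
r = 7.656 × 10^12 m
GM = 1.396 × 10^17 m³/s²
2/r − 1/a = 2.61233 × 10^-13 − 1.16131 × 10^-13 = 1.45102 × 10^-13 m⁻¹
v² = GM (2/r − 1/a) = 20256.3 m²/s²
v = 142.325 m/s ≈ 142.3 m/s

Final answer: 142.3 m/s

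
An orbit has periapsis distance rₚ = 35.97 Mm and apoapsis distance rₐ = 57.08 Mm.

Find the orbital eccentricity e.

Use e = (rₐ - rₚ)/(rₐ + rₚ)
rₚ = 35.97 Mm = 3.597 × 10^7 m
rₐ = 57.08 Mm = 5.708 × 10^7 m
rₐ − rₚ = 2.111 × 10^7 m
rₐ + rₚ = 9.305 × 10^7 m
e = (rₐ − rₚ)/(rₐ + rₚ) = 0.226867

Final answer: e = 0.2269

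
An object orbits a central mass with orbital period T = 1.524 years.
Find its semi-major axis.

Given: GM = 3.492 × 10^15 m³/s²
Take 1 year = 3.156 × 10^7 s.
T = 1.524 years = 4.80974 × 10^7 s
GM = 3.492 × 10^15 m³/s²
Kepler's third law: a³ = GM T² / (4π²)
T² = 2.31336 × 10^15 s²
a³ = (3.492 × 10^15) × (2.31336 × 10^15) / (4π²) = 2.04625 × 10^29 m³
a = (a³)^(1/3) = 5.89277 × 10^9 m ≈ 5.893 Gm

Final answer: 5.893 Gm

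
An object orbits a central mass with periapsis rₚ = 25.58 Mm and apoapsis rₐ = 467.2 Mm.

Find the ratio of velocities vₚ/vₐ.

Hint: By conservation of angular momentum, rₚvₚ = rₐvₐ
rₚ = 25.58 Mm = 2.558 × 10^7 m
rₐ = 467.2 Mm = 4.672 × 10^8 m
rₚvₚ = rₐvₐ  ⇒  vₚ/vₐ = rₐ/rₚ
vₚ/vₐ = (4.672 × 10^8) / (2.558 × 10^7) = 18.2643

Final answer: vₚ/vₐ = 18.26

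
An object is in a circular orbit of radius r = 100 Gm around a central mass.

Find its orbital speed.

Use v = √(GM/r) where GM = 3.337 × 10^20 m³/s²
r = 100 Gm = 1 × 10^11 m
GM = 3.337 × 10^20 m³/s²
GM/r = (3.337 × 10^20) / (1 × 10^11) = 3.337 × 10^9 m²/s²
v = √(GM/r) = 57766.8 m/s ≈ 57.77 km/s

Final answer: 57.77 km/s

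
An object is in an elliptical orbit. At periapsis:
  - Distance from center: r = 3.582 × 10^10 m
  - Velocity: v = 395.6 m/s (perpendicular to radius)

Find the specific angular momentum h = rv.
r = 3.582 × 10^10 m
v = 395.6 m/s
h = rv = 3.582 × 10^10 × 395.6 = 1.41704 × 10^13 m²/s ≈ 1.417 × 10^13 m²/s

Final answer: h = 1.417 × 10^13 m²/s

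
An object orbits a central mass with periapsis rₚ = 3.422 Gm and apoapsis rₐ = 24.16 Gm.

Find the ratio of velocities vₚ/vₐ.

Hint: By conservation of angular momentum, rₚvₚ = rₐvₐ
rₚ = 3.422 Gm = 3.422 × 10^9 m
rₐ = 24.16 Gm = 2.416 × 10^10 m
rₚvₚ = rₐvₐ  ⇒  vₚ/vₐ = rₐ/rₚ
vₚ/vₐ = (2.416 × 10^10) / (3.422 × 10^9) = 7.0602

Final answer: vₚ/vₐ = 7.06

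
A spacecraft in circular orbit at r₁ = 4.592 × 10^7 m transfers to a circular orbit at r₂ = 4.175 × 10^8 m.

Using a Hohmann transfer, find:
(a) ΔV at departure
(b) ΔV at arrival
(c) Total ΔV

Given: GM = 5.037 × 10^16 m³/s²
r₁ = 4.592 × 10^7 m
r₂ = 4.175 × 10^8 m
GM = 5.037 × 10^16 m³/s²
Transfer ellipse: a_t = (r₁ + r₂)/2 = 2.3171 × 10^8 m
Circular speed at r₁: v₁ = √(GM/r₁) = 33119.6 m/s
Transfer speed at r₁ (periapsis): v₁ₜ = √(GM(2/r₁ − 1/a_t)) = 44457.1 m/s
(a) ΔV₁ = v₁ₜ − v₁ = 11337.5 m/s ≈ 11.34 km/s
Circular speed at r₂: v₂ = √(GM/r₂) = 10983.9 m/s
Transfer speed at r₂ (apoapsis): v₂ₜ = √(GM(2/r₂ − 1/a_t)) = 4889.75 m/s
(b) ΔV₂ = v₂ − v₂ₜ = 6094.18 m/s ≈ 6.094 km/s
(c) ΔV_total = ΔV₁ + ΔV₂ = 17431.7 m/s ≈ 17.43 km/s

Final answer:
(a) ΔV₁ = 11.34 km/s
(b) ΔV₂ = 6.094 km/s
(c) ΔV_total = 17.43 km/s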